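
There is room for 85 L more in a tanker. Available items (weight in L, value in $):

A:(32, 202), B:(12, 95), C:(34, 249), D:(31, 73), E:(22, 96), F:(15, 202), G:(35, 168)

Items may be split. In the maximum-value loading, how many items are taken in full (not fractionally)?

Sort by value per unit weight and fill in that order.
Order: F (202/15=13.47) > B (95/12=7.92) > C (249/34=7.32) > A (202/32=6.31) > G (168/35=4.80) > E (96/22=4.36) > D (73/31=2.35)
Fill: take F (15 @ 202) → take B (12 @ 95) → take C (34 @ 249) → take 24/32 of A → 151.50; 85/85 used.
3 item(s) taken whole; one partial (take 24/32 of A).

3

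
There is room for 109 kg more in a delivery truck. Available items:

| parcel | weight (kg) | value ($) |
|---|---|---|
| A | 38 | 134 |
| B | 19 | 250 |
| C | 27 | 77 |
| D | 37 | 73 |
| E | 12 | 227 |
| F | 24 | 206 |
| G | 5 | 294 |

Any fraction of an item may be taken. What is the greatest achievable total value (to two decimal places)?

Greedy by value/weight ratio, highest first.
Order: G (294/5=58.80) > E (227/12=18.92) > B (250/19=13.16) > F (206/24=8.58) > A (134/38=3.53) > C (77/27=2.85) > D (73/37=1.97)
Fill: take G (5 @ 294) → take E (12 @ 227) → take B (19 @ 250) → take F (24 @ 206) → take A (38 @ 134) → take 11/27 of C → 31.37; 109/109 used.
Total value = 1142.37

1142.37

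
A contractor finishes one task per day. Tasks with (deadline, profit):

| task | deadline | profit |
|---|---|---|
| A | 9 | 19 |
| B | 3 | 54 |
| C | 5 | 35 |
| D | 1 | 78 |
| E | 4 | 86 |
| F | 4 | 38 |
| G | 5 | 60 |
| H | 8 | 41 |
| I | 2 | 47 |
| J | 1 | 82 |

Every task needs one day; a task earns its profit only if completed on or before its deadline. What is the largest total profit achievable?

389

Take jobs in profit order; each goes to the latest open slot no later than its deadline.
By profit: E(d4,86), J(d1,82), D(d1,78), G(d5,60), B(d3,54), I(d2,47), H(d8,41), F(d4,38), C(d5,35), A(d9,19)
E→slot 4; J→slot 1; D skipped; G→slot 5; B→slot 3; I→slot 2; H→slot 8; F skipped; C skipped; A→slot 9.
Profit = 82 + 47 + 54 + 86 + 60 + 41 + 19 = 389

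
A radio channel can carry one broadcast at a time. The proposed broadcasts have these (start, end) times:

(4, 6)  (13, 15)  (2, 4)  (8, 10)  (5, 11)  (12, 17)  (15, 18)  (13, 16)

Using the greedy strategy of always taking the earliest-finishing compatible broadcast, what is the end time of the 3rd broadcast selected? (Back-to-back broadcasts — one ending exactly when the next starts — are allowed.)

10

Sorted by end: (2,4)  (4,6)  (8,10)  (5,11)  (13,15)  (13,16)  (12,17)  (15,18)
take (2,4); take (4,6); take (8,10); skip (5,11); take (13,15); take (15,18).
Selected: (2,4) (4,6) (8,10) (13,15) (15,18)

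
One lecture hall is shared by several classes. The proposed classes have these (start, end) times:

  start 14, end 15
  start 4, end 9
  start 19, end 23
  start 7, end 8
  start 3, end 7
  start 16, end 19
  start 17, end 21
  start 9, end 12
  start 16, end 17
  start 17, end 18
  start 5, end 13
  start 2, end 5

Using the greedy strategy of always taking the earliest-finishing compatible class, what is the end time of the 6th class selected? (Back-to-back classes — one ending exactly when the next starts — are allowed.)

Order by finish time; keep every interval that doesn't clash with the previous kept one.
Sorted by end: (2,5)  (3,7)  (7,8)  (4,9)  (9,12)  (5,13)  (14,15)  (16,17)  (17,18)  (16,19)  (17,21)  (19,23)
take (2,5); take (7,8); skip (4,9); take (9,12); skip (5,13); take (14,15); take (16,17); take (17,18); take (19,23).
Selected: (2,5) (7,8) (9,12) (14,15) (16,17) (17,18) (19,23)

18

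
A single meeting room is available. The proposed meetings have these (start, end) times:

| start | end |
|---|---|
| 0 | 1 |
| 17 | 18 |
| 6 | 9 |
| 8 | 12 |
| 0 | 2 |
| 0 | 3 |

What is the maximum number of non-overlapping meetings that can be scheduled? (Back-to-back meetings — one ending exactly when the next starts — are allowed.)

3

Sorted by end: (0,1)  (0,2)  (0,3)  (6,9)  (8,12)  (17,18)
take (0,1); skip (0,2); take (6,9); take (17,18).
Selected 3 meetings.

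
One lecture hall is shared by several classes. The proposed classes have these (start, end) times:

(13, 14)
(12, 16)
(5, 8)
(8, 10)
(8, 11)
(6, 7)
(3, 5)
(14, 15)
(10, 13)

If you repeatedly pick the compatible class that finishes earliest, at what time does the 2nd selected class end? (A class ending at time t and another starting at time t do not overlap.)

Sorted by end: (3,5)  (6,7)  (5,8)  (8,10)  (8,11)  (10,13)  (13,14)  (14,15)  (12,16)
take (3,5); take (6,7); take (8,10); take (10,13); take (13,14); take (14,15).
Selected: (3,5) (6,7) (8,10) (10,13) (13,14) (14,15)

7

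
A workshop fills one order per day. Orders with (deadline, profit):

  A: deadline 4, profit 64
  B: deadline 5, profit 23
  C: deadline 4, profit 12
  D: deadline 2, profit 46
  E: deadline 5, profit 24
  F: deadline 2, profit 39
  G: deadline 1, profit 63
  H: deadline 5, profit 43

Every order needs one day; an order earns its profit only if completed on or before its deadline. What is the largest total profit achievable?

By profit: A(d4,64), G(d1,63), D(d2,46), H(d5,43), F(d2,39), E(d5,24), B(d5,23), C(d4,12)
A→slot 4; G→slot 1; D→slot 2; H→slot 5; F skipped; E→slot 3; B skipped; C skipped.
Profit = 63 + 46 + 24 + 64 + 43 = 240

240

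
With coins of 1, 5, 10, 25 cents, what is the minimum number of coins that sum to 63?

63 = 2×25 + 1×10 + 3×1
Total coins = 2 + 1 + 3 = 6

6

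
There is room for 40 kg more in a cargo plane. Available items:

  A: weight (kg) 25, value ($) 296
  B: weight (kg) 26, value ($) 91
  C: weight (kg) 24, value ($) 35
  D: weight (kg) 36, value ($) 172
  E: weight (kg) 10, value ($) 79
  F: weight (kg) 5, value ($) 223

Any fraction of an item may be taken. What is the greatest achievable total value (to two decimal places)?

598.00

Greedy by value/weight ratio, highest first.
Ratios (sorted): F 44.60, A 11.84, E 7.90, D 4.78, B 3.50, C 1.46
take F (5 @ 223); take A (25 @ 296); take E (10 @ 79). Capacity used 40/40.
Total value = 598.00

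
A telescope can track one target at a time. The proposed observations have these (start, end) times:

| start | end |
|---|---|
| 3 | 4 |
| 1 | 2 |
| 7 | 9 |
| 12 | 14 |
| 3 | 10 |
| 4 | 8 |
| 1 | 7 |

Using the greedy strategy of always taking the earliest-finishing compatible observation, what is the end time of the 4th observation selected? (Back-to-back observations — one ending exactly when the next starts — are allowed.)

14

Sort by end time and greedily take each interval whose start is ≥ the last chosen end.
Sorted by end: (1,2)  (3,4)  (1,7)  (4,8)  (7,9)  (3,10)  (12,14)
take (1,2); take (3,4); take (4,8); skip (7,9); skip (3,10); take (12,14).
Selected: (1,2) (3,4) (4,8) (12,14)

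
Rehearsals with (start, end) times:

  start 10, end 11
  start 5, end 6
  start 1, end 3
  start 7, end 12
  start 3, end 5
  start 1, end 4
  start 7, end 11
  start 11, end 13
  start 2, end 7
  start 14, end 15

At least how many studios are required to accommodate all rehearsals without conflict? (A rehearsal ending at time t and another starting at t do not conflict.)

3

The answer is the maximum number of intervals overlapping at any instant.
Events (time:±→running): 1:+→1 1:+→2 2:+→3 … peak 3.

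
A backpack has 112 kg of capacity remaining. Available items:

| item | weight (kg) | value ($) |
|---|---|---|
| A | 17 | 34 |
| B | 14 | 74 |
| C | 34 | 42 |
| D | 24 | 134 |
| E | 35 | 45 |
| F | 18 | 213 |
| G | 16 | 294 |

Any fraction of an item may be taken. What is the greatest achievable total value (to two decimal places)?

778.57

Order: G (294/16=18.38) > F (213/18=11.83) > D (134/24=5.58) > B (74/14=5.29) > A (34/17=2.00) > E (45/35=1.29) > C (42/34=1.24)
Fill: take G (16 @ 294) → take F (18 @ 213) → take D (24 @ 134) → take B (14 @ 74) → take A (17 @ 34) → take 23/35 of E → 29.57; 112/112 used.
Total value = 778.57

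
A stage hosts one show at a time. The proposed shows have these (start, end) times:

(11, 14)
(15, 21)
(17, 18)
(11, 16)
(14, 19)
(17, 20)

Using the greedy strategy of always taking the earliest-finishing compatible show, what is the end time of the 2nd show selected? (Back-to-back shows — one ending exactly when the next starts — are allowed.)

Sorted by end: (11,14)  (11,16)  (17,18)  (14,19)  (17,20)  (15,21)
take (11,14); take (17,18); skip (14,19).
Selected: (11,14) (17,18)

18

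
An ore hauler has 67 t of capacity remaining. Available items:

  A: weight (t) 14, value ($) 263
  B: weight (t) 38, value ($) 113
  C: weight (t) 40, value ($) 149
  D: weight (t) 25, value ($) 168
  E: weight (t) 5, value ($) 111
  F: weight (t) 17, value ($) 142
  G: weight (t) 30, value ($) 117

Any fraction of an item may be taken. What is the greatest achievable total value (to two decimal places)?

Order: E (111/5=22.20) > A (263/14=18.79) > F (142/17=8.35) > D (168/25=6.72) > G (117/30=3.90) > C (149/40=3.73) > B (113/38=2.97)
Fill: take E (5 @ 111) → take A (14 @ 263) → take F (17 @ 142) → take D (25 @ 168) → take 6/30 of G → 23.40; 67/67 used.
Total value = 707.40

707.40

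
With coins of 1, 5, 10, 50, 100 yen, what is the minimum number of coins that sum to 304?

7

Use the largest denomination that fits, subtract, and repeat.
304 − 3×100→4 − 4×1→0
Total coins = 3 + 4 = 7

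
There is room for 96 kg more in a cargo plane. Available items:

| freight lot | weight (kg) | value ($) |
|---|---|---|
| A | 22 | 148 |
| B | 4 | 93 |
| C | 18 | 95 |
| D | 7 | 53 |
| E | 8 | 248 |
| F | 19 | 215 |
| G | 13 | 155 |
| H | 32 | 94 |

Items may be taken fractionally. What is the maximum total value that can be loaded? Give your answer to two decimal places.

Sort by value per unit weight and fill in that order.
Order: E (248/8=31.00) > B (93/4=23.25) > G (155/13=11.92) > F (215/19=11.32) > D (53/7=7.57) > A (148/22=6.73) > C (95/18=5.28) > H (94/32=2.94)
Fill: take E (8 @ 248) → take B (4 @ 93) → take G (13 @ 155) → take F (19 @ 215) → take D (7 @ 53) → take A (22 @ 148) → take C (18 @ 95) → take 5/32 of H → 14.69; 96/96 used.
Total value = 1021.69

1021.69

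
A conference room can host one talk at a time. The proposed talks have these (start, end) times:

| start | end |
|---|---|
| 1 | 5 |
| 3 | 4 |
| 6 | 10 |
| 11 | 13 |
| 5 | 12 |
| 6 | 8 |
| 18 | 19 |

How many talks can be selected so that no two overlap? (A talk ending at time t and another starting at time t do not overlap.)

4

By end time: (3,4), (1,5), (6,8), (6,10), (5,12), (11,13), (18,19).
Pick (3,4); next start ≥ 4 → (6,8); next start ≥ 8 → (11,13); next start ≥ 13 → (18,19).
Selected 4 talks.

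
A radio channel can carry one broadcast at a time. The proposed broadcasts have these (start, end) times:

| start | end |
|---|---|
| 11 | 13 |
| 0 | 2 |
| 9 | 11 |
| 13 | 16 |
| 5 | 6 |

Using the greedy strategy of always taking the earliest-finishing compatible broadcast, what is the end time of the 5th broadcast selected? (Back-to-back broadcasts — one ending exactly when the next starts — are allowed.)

By end time: (0,2), (5,6), (9,11), (11,13), (13,16).
Pick (0,2); next start ≥ 2 → (5,6); next start ≥ 6 → (9,11); next start ≥ 11 → (11,13); next start ≥ 13 → (13,16).
Selected: (0,2) (5,6) (9,11) (11,13) (13,16)

16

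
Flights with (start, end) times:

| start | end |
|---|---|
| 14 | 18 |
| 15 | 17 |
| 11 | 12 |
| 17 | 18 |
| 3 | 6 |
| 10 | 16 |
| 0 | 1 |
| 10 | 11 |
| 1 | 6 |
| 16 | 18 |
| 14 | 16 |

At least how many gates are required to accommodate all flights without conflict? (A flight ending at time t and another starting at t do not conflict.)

Events (time:±→running): 0:+→1 1:-→0 1:+→1 3:+→2 6:-→1 6:-→0 10:+→1 10:+→2 11:-→1 11:+→2 12:-→1 14:+→2 14:+→3 15:+→4 … peak 4.

4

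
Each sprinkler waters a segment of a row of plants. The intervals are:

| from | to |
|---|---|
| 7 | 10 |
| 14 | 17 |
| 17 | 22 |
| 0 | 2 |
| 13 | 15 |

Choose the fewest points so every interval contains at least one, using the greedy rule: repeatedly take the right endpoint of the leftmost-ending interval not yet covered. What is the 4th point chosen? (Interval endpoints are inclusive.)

Process intervals by earliest right end; each time one isn't hit yet, stab at its right endpoint.
By right end: [0,2]  [7,10]  [13,15]  [14,17]  [17,22]
[0,2] uncovered → point at 2; [7,10] uncovered → point at 10; [13,15] uncovered → point at 15; [17,22] uncovered → point at 22.
Points: 2, 10, 15, 22 (4 total).

22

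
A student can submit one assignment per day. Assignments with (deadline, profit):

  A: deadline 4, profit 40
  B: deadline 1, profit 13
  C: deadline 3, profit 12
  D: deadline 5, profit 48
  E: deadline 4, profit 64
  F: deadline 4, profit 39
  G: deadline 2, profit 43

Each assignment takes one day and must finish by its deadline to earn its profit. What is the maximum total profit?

234

Sort by profit descending; place each in the latest free slot ≤ its deadline.
Profit order: E=64 D=48 G=43 A=40 F=39 B=13 C=12
Assign: E→slot 4, D→slot 5, G→slot 2, A→slot 3, F→slot 1, B skipped, C skipped.
Slots: [1:F] [2:G] [3:A] [4:E] [5:D]
Profit = 39 + 43 + 40 + 64 + 48 = 234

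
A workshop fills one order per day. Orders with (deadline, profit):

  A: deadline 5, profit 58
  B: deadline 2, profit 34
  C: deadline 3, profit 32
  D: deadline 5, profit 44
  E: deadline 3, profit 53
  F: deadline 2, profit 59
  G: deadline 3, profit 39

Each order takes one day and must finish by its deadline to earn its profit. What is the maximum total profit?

Sort by profit descending; place each in the latest free slot ≤ its deadline.
Profit order: F=59 A=58 E=53 D=44 G=39 B=34 C=32
Assign: F→slot 2, A→slot 5, E→slot 3, D→slot 4, G→slot 1, B skipped, C skipped.
Slots: [1:G] [2:F] [3:E] [4:D] [5:A]
Profit = 39 + 59 + 53 + 44 + 58 = 253

253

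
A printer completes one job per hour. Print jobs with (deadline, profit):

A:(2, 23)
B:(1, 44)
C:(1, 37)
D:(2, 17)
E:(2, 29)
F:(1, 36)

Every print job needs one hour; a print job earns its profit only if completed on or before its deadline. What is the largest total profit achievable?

73

Sort by profit descending; place each in the latest free slot ≤ its deadline.
Profit order: B=44 C=37 F=36 E=29 A=23 D=17
Assign: B→slot 1, C skipped, F skipped, E→slot 2, A skipped, D skipped.
Slots: [1:B] [2:E]
Profit = 44 + 29 = 73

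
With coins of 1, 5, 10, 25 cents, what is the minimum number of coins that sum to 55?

3

55 = 2×25 + 1×5
Total coins = 2 + 1 = 3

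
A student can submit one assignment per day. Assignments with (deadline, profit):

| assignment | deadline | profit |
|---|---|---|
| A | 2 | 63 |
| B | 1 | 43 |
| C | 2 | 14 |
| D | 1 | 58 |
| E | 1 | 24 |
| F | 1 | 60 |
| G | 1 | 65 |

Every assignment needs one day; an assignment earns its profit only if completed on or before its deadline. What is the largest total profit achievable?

Profit order: G=65 A=63 F=60 D=58 B=43 E=24 C=14
Assign: G→slot 1, A→slot 2, F skipped, D skipped, B skipped, E skipped, C skipped.
Slots: [1:G] [2:A]
Profit = 65 + 63 = 128

128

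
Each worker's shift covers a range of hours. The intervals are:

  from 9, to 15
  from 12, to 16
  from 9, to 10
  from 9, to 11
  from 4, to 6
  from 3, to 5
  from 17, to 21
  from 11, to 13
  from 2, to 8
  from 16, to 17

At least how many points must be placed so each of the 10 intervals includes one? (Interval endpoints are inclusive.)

4

By right end: [3,5]  [4,6]  [2,8]  [9,10]  [9,11]  [11,13]  [9,15]  [12,16]  [16,17]  [17,21]
[3,5] uncovered → point at 5; [9,10] uncovered → point at 10; [11,13] uncovered → point at 13; [16,17] uncovered → point at 17.
Points: 5, 10, 13, 17 (4 total).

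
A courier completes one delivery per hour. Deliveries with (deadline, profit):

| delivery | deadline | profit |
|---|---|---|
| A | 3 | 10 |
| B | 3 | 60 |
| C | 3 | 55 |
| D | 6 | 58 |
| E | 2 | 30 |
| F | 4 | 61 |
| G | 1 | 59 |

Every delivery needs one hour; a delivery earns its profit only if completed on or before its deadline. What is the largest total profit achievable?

293

Profit order: F=61 B=60 G=59 D=58 C=55 E=30 A=10
Assign: F→slot 4, B→slot 3, G→slot 1, D→slot 6, C→slot 2, E skipped, A skipped.
Slots: [1:G] [2:C] [3:B] [4:F] [6:D]
Profit = 59 + 55 + 60 + 61 + 58 = 293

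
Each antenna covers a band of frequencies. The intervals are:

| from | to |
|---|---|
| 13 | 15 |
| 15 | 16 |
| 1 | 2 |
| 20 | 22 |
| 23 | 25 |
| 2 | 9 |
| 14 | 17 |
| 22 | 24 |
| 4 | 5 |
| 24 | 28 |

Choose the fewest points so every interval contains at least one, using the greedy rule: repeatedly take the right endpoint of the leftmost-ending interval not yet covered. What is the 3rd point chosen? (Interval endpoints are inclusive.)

15

Sort by right endpoint; whenever an interval is uncovered, place a point at its right end.
By right end: [1,2]  [4,5]  [2,9]  [13,15]  [15,16]  [14,17]  [20,22]  [22,24]  [23,25]  [24,28]
[1,2] uncovered → point at 2; [4,5] uncovered → point at 5; [13,15] uncovered → point at 15; [20,22] uncovered → point at 22; [23,25] uncovered → point at 25.
Points: 2, 5, 15, 22, 25 (5 total).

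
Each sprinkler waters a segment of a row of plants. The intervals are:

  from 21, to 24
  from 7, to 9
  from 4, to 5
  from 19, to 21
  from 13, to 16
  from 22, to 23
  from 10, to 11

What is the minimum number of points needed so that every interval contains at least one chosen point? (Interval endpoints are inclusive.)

Sorted: [4,5] [7,9] [10,11] [13,16] [19,21] [22,23] [21,24]
{[4,5]} hit by 5; {[7,9]} hit by 9; {[10,11]} hit by 11; {[13,16]} hit by 16; {[19,21]} hit by 21; {[22,23],[21,24]} hit by 23.
Points: 5, 9, 11, 16, 21, 23 (6 total).

6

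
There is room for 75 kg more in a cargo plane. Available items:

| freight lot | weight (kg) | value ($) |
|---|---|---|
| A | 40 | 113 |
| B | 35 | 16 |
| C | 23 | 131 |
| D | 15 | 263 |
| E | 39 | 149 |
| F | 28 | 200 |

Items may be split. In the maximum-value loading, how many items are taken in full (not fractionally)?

3

Ratios (sorted): D 17.53, F 7.14, C 5.70, E 3.82, A 2.83, B 0.46
take D (15 @ 263); take F (28 @ 200); take C (23 @ 131); take 9/39 of E → 34.38. Capacity used 75/75.
3 item(s) taken whole; one partial (take 9/39 of E).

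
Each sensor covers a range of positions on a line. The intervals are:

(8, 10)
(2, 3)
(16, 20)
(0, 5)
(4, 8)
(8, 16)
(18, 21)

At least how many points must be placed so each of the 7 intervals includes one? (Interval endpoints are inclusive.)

By right end: [2,3]  [0,5]  [4,8]  [8,10]  [8,16]  [16,20]  [18,21]
[2,3] uncovered → point at 3; [4,8] uncovered → point at 8; [16,20] uncovered → point at 20.
Points: 3, 8, 20 (3 total).

3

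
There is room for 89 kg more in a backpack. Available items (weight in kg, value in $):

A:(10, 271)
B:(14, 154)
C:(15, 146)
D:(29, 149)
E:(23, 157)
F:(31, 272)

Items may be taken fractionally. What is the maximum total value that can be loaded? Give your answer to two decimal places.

Sort by value per unit weight and fill in that order.
Ratios (sorted): A 27.10, B 11.00, C 9.73, F 8.77, E 6.83, D 5.14
take A (10 @ 271); take B (14 @ 154); take C (15 @ 146); take F (31 @ 272); take 19/23 of E → 129.70. Capacity used 89/89.
Total value = 972.70

972.70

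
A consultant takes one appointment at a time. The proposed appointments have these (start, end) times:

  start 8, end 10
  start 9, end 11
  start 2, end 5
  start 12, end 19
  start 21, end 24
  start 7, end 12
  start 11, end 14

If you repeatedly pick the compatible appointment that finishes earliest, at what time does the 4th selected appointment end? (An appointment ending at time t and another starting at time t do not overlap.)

By end time: (2,5), (8,10), (9,11), (7,12), (11,14), (12,19), (21,24).
Pick (2,5); next start ≥ 5 → (8,10); next start ≥ 10 → (11,14); next start ≥ 14 → (21,24).
Selected: (2,5) (8,10) (11,14) (21,24)

24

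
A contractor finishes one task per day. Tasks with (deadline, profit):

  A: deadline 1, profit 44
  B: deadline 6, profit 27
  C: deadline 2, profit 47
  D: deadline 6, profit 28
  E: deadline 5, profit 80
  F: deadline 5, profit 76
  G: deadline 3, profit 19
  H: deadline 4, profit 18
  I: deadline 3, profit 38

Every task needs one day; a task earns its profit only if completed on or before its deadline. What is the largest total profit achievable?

Sort by profit descending; place each in the latest free slot ≤ its deadline.
Profit order: E=80 F=76 C=47 A=44 I=38 D=28 B=27 G=19 H=18
Assign: E→slot 5, F→slot 4, C→slot 2, A→slot 1, I→slot 3, D→slot 6, B skipped, G skipped, H skipped.
Slots: [1:A] [2:C] [3:I] [4:F] [5:E] [6:D]
Profit = 44 + 47 + 38 + 76 + 80 + 28 = 313

313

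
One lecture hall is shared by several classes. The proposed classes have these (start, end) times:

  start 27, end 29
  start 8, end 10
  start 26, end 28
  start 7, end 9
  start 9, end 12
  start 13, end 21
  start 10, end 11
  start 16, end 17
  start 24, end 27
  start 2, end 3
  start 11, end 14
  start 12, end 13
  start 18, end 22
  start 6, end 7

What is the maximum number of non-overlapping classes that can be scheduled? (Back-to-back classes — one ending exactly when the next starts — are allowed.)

By end time: (2,3), (6,7), (7,9), (8,10), (10,11), (9,12), (12,13), (11,14), (16,17), (13,21), (18,22), (24,27), (26,28), (27,29).
Pick (2,3); next start ≥ 3 → (6,7); next start ≥ 7 → (7,9); next start ≥ 9 → (10,11); next start ≥ 11 → (12,13); next start ≥ 13 → (16,17); next start ≥ 17 → (18,22); next start ≥ 22 → (24,27); next start ≥ 27 → (27,29).
Selected 9 classes.

9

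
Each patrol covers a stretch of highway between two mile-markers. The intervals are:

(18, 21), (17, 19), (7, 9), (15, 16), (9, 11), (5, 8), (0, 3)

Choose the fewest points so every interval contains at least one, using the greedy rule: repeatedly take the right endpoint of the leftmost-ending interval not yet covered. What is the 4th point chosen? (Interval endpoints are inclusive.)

Sorted: [0,3] [5,8] [7,9] [9,11] [15,16] [17,19] [18,21]
{[0,3]} hit by 3; {[5,8],[7,9]} hit by 8; {[9,11]} hit by 11; {[15,16]} hit by 16; {[17,19],[18,21]} hit by 19.
Points: 3, 8, 11, 16, 19 (5 total).

16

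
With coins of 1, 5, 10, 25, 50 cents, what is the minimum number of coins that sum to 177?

177 = 3×50 + 1×25 + 2×1
Total coins = 3 + 1 + 2 = 6

6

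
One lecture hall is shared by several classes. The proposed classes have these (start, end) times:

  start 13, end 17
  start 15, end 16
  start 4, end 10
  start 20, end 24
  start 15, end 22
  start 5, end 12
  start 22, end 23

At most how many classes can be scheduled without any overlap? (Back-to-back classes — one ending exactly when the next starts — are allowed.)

Sorted by end: (4,10)  (5,12)  (15,16)  (13,17)  (15,22)  (22,23)  (20,24)
take (4,10); skip (5,12); take (15,16); skip (15,22); take (22,23).
Selected 3 classes.

3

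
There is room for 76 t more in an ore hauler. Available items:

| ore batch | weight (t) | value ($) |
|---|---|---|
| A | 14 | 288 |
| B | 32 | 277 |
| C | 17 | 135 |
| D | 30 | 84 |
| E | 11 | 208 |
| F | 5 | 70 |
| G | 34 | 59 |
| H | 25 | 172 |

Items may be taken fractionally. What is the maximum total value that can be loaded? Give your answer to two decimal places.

954.18

Sort by value per unit weight and fill in that order.
Ratios (sorted): A 20.57, E 18.91, F 14.00, B 8.66, C 7.94, H 6.88, D 2.80, G 1.74
take A (14 @ 288); take E (11 @ 208); take F (5 @ 70); take B (32 @ 277); take 14/17 of C → 111.18. Capacity used 76/76.
Total value = 954.18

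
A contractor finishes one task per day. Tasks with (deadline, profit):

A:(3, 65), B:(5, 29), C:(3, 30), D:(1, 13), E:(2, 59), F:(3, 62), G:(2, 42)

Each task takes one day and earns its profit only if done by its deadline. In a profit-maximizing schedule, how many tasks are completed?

4

Sort by profit descending; place each in the latest free slot ≤ its deadline.
Profit order: A=65 F=62 E=59 G=42 C=30 B=29 D=13
Assign: A→slot 3, F→slot 2, E→slot 1, G skipped, C skipped, B→slot 5, D skipped.
Slots: [1:E] [2:F] [3:A] [5:B]
4 of 7 scheduled.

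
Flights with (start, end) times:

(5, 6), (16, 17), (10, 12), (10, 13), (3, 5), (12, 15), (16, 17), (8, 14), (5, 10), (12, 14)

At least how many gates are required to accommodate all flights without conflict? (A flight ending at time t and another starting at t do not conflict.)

The answer is the maximum number of intervals overlapping at any instant.
Events (time:±→running): 3:+→1 5:-→0 5:+→1 5:+→2 6:-→1 8:+→2 10:-→1 10:+→2 10:+→3 12:-→2 12:+→3 12:+→4 … peak 4.

4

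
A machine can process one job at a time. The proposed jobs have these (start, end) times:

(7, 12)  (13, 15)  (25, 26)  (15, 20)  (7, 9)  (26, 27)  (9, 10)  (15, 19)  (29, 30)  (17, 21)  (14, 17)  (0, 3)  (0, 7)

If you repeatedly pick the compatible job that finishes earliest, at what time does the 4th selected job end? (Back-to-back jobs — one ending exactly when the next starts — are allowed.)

Greedy by earliest finish: after sorting by end time, pick each interval compatible with the last pick.
By end time: (0,3), (0,7), (7,9), (9,10), (7,12), (13,15), (14,17), (15,19), (15,20), (17,21), (25,26), (26,27), (29,30).
Pick (0,3); next start ≥ 3 → (7,9); next start ≥ 9 → (9,10); next start ≥ 10 → (13,15); next start ≥ 15 → (15,19); next start ≥ 19 → (25,26); next start ≥ 26 → (26,27); next start ≥ 27 → (29,30).
Selected: (0,3) (7,9) (9,10) (13,15) (15,19) (25,26) (26,27) (29,30)

15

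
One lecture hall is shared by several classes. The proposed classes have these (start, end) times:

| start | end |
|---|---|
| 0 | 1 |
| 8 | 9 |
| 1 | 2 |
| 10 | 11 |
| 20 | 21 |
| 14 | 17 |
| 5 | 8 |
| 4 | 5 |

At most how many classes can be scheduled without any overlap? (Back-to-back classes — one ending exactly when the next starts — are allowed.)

8

Greedy by earliest finish: after sorting by end time, pick each interval compatible with the last pick.
By end time: (0,1), (1,2), (4,5), (5,8), (8,9), (10,11), (14,17), (20,21).
Pick (0,1); next start ≥ 1 → (1,2); next start ≥ 2 → (4,5); next start ≥ 5 → (5,8); next start ≥ 8 → (8,9); next start ≥ 9 → (10,11); next start ≥ 11 → (14,17); next start ≥ 17 → (20,21).
Selected 8 classes.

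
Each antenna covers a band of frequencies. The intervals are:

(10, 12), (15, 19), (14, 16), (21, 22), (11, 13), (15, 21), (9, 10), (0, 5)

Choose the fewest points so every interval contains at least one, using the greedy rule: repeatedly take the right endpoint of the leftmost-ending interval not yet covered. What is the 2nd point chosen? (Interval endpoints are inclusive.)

10

Sorted: [0,5] [9,10] [10,12] [11,13] [14,16] [15,19] [15,21] [21,22]
{[0,5]} hit by 5; {[9,10],[10,12]} hit by 10; {[11,13]} hit by 13; {[14,16],[15,19],[15,21]} hit by 16; {[21,22]} hit by 22.
Points: 5, 10, 13, 16, 22 (5 total).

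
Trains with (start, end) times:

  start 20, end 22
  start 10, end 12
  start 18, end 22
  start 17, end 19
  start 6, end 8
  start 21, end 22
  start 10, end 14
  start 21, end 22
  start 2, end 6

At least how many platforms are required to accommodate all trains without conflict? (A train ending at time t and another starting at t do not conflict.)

4

starts: [2, 6, 10, 10, 17, 18, 20, 21, 21]
ends:   [6, 8, 12, 14, 19, 22, 22, 22, 22]
s2→1 e6→0 s6→1 e8→0 s10→1 s10→2 e12→1 e14→0 s17→1 s18→2 e19→1 s20→2 s21→3 s21→4  — peak 4.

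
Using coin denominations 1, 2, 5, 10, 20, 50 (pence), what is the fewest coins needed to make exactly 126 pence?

Greedy: take as many of the largest coin as possible, then repeat with the remainder.
126 = 2×50 + 1×20 + 1×5 + 1×1
Total coins = 2 + 1 + 1 + 1 = 5

5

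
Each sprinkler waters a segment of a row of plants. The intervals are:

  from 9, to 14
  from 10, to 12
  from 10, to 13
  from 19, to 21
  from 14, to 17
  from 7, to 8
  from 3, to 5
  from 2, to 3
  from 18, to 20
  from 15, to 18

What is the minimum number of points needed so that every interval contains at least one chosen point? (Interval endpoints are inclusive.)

5

Sort by right endpoint; whenever an interval is uncovered, place a point at its right end.
Sorted: [2,3] [3,5] [7,8] [10,12] [10,13] [9,14] [14,17] [15,18] [18,20] [19,21]
{[2,3],[3,5]} hit by 3; {[7,8]} hit by 8; {[10,12],[10,13],[9,14]} hit by 12; {[14,17],[15,18]} hit by 17; {[18,20],[19,21]} hit by 20.
Points: 3, 8, 12, 17, 20 (5 total).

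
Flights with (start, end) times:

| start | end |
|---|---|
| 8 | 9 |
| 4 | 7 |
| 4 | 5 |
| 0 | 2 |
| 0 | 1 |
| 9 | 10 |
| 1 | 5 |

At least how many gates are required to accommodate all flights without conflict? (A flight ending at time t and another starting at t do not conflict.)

Events (time:±→running): 0:+→1 0:+→2 1:-→1 1:+→2 2:-→1 4:+→2 4:+→3 … peak 3.

3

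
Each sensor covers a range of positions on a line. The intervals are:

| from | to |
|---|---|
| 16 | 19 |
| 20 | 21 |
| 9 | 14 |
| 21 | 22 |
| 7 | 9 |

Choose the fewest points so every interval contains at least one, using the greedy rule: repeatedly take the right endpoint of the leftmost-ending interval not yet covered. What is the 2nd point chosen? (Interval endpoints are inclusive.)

19

By right end: [7,9]  [9,14]  [16,19]  [20,21]  [21,22]
[7,9] uncovered → point at 9; [16,19] uncovered → point at 19; [20,21] uncovered → point at 21.
Points: 9, 19, 21 (3 total).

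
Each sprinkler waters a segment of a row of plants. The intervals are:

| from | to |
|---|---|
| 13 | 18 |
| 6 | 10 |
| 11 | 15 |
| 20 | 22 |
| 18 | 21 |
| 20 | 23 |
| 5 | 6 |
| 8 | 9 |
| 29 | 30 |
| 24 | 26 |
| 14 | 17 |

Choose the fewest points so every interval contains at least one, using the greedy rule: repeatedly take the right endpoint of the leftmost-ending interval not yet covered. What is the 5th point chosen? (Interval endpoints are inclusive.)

26

Sorted: [5,6] [8,9] [6,10] [11,15] [14,17] [13,18] [18,21] [20,22] [20,23] [24,26] [29,30]
{[5,6]} hit by 6; {[8,9],[6,10]} hit by 9; {[11,15],[14,17],[13,18]} hit by 15; {[18,21],[20,22],[20,23]} hit by 21; {[24,26]} hit by 26; {[29,30]} hit by 30.
Points: 6, 9, 15, 21, 26, 30 (6 total).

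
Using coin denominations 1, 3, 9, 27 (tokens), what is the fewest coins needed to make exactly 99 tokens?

5

99 − 3×27→18 − 2×9→0
Total coins = 3 + 2 = 5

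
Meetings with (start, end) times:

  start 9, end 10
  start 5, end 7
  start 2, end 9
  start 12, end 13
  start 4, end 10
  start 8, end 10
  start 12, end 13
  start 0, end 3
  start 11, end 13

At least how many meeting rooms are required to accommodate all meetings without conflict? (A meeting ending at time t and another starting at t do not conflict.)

The answer is the maximum number of intervals overlapping at any instant.
Events (time:±→running): 0:+→1 2:+→2 3:-→1 4:+→2 5:+→3 … peak 3.

3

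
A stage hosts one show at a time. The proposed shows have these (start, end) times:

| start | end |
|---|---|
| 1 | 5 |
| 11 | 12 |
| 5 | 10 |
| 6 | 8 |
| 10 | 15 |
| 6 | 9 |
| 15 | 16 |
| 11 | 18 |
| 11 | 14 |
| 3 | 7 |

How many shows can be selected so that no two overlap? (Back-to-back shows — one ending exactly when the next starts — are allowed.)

Sort by end time and greedily take each interval whose start is ≥ the last chosen end.
Sorted by end: (1,5)  (3,7)  (6,8)  (6,9)  (5,10)  (11,12)  (11,14)  (10,15)  (15,16)  (11,18)
take (1,5); take (6,8); skip (6,9); take (11,12); skip (11,14); take (15,16); skip (11,18).
Selected 4 shows.

4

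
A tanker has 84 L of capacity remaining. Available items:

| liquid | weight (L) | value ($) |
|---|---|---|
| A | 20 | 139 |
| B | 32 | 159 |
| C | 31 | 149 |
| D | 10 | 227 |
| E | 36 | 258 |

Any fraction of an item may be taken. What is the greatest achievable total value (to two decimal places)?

Ratios (sorted): D 22.70, E 7.17, A 6.95, B 4.97, C 4.81
take D (10 @ 227); take E (36 @ 258); take A (20 @ 139); take 18/32 of B → 89.44. Capacity used 84/84.
Total value = 713.44

713.44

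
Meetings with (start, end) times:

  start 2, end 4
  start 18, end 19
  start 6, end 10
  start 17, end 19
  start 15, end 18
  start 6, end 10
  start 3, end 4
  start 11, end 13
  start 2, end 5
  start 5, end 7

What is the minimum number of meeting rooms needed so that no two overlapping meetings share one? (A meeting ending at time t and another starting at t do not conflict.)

The answer is the maximum number of intervals overlapping at any instant.
starts: [2, 2, 3, 5, 6, 6, 11, 15, 17, 18]
ends:   [4, 4, 5, 7, 10, 10, 13, 18, 19, 19]
s2→1 s2→2 s3→3  — peak 3.

3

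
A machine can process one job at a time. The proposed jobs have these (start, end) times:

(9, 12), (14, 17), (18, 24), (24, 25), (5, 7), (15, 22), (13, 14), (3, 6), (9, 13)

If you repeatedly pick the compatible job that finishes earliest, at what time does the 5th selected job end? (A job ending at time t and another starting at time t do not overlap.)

By end time: (3,6), (5,7), (9,12), (9,13), (13,14), (14,17), (15,22), (18,24), (24,25).
Pick (3,6); next start ≥ 6 → (9,12); next start ≥ 12 → (13,14); next start ≥ 14 → (14,17); next start ≥ 17 → (18,24); next start ≥ 24 → (24,25).
Selected: (3,6) (9,12) (13,14) (14,17) (18,24) (24,25)

24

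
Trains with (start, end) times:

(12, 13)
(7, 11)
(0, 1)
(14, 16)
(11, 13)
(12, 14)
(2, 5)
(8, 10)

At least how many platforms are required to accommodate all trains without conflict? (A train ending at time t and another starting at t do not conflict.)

3

Events (time:±→running): 0:+→1 1:-→0 2:+→1 5:-→0 7:+→1 8:+→2 10:-→1 11:-→0 11:+→1 12:+→2 12:+→3 … peak 3.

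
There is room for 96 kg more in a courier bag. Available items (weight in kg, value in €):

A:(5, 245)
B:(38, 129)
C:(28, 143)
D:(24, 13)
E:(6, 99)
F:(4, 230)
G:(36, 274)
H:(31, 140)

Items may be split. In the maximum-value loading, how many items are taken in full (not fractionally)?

Sort by value per unit weight and fill in that order.
Ratios (sorted): F 57.50, A 49.00, E 16.50, G 7.61, C 5.11, H 4.52, B 3.39, D 0.54
take F (4 @ 230); take A (5 @ 245); take E (6 @ 99); take G (36 @ 274); take C (28 @ 143); take 17/31 of H → 76.77. Capacity used 96/96.
5 item(s) taken whole; one partial (take 17/31 of H).

5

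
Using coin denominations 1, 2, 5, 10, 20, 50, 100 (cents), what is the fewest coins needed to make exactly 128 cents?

5

128 = 1×100 + 1×20 + 1×5 + 1×2 + 1×1
Total coins = 1 + 1 + 1 + 1 + 1 = 5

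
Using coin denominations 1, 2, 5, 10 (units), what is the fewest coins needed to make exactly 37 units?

Greedy: take as many of the largest coin as possible, then repeat with the remainder.
37 = 3×10 + 1×5 + 1×2
Total coins = 3 + 1 + 1 = 5

5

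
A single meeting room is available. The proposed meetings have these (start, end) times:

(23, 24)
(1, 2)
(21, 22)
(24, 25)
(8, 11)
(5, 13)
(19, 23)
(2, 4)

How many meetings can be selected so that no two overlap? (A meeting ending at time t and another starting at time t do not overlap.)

6

Greedy by earliest finish: after sorting by end time, pick each interval compatible with the last pick.
By end time: (1,2), (2,4), (8,11), (5,13), (21,22), (19,23), (23,24), (24,25).
Pick (1,2); next start ≥ 2 → (2,4); next start ≥ 4 → (8,11); next start ≥ 11 → (21,22); next start ≥ 22 → (23,24); next start ≥ 24 → (24,25).
Selected 6 meetings.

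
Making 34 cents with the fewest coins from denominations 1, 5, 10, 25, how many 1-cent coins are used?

4

34 = 1×25 + 1×5 + 4×1
Count of 1: 4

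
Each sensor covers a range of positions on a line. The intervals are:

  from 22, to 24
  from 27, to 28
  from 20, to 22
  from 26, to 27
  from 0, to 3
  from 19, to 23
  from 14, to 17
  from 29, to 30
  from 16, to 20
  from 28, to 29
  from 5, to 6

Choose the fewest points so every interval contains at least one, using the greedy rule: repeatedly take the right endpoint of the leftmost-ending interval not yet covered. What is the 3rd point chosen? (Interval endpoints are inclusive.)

Sort by right endpoint; whenever an interval is uncovered, place a point at its right end.
By right end: [0,3]  [5,6]  [14,17]  [16,20]  [20,22]  [19,23]  [22,24]  [26,27]  [27,28]  [28,29]  [29,30]
[0,3] uncovered → point at 3; [5,6] uncovered → point at 6; [14,17] uncovered → point at 17; [20,22] uncovered → point at 22; [26,27] uncovered → point at 27; [28,29] uncovered → point at 29.
Points: 3, 6, 17, 22, 27, 29 (6 total).

17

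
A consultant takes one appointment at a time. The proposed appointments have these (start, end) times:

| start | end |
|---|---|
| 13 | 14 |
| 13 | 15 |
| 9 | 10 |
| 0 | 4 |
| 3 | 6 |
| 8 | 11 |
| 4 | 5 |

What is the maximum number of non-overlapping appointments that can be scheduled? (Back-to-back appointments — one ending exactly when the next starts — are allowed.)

4

Sorted by end: (0,4)  (4,5)  (3,6)  (9,10)  (8,11)  (13,14)  (13,15)
take (0,4); take (4,5); take (9,10); skip (8,11); take (13,14).
Selected 4 appointments.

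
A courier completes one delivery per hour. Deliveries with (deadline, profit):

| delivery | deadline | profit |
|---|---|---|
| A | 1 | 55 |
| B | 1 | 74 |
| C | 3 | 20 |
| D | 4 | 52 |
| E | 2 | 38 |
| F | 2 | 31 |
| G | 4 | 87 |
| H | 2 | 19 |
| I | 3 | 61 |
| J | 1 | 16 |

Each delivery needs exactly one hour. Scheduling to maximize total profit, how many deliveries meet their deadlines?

4

Take jobs in profit order; each goes to the latest open slot no later than its deadline.
By profit: G(d4,87), B(d1,74), I(d3,61), A(d1,55), D(d4,52), E(d2,38), F(d2,31), C(d3,20), H(d2,19), J(d1,16)
G→slot 4; B→slot 1; I→slot 3; A skipped; D→slot 2; E skipped; F skipped; C skipped; H skipped; J skipped.
4 of 10 scheduled.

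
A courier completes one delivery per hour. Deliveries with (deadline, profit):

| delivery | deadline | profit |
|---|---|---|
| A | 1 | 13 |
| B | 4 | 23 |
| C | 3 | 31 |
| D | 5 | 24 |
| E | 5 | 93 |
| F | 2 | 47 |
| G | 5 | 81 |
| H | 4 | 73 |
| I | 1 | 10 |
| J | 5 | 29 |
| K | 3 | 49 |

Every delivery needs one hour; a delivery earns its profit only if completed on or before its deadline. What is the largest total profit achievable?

343

Sort by profit descending; place each in the latest free slot ≤ its deadline.
By profit: E(d5,93), G(d5,81), H(d4,73), K(d3,49), F(d2,47), C(d3,31), J(d5,29), D(d5,24), B(d4,23), A(d1,13), I(d1,10)
E→slot 5; G→slot 4; H→slot 3; K→slot 2; F→slot 1; C skipped; J skipped; D skipped; B skipped; A skipped; I skipped.
Profit = 47 + 49 + 73 + 81 + 93 = 343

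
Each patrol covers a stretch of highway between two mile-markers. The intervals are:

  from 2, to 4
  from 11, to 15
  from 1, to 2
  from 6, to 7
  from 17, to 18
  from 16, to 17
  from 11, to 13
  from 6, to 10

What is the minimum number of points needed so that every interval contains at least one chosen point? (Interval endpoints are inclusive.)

4

By right end: [1,2]  [2,4]  [6,7]  [6,10]  [11,13]  [11,15]  [16,17]  [17,18]
[1,2] uncovered → point at 2; [6,7] uncovered → point at 7; [11,13] uncovered → point at 13; [16,17] uncovered → point at 17.
Points: 2, 7, 13, 17 (4 total).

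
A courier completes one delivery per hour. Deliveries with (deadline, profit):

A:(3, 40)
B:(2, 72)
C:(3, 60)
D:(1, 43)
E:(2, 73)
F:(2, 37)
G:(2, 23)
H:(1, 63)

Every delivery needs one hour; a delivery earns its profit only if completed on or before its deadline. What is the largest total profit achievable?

Sort by profit descending; place each in the latest free slot ≤ its deadline.
By profit: E(d2,73), B(d2,72), H(d1,63), C(d3,60), D(d1,43), A(d3,40), F(d2,37), G(d2,23)
E→slot 2; B→slot 1; H skipped; C→slot 3; D skipped; A skipped; F skipped; G skipped.
Profit = 72 + 73 + 60 = 205

205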